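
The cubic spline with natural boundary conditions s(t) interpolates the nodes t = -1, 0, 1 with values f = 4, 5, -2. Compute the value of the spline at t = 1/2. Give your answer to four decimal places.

With M_i denoting the second derivative at x_i, h_i = 1, 1, and Δ_i = (y_(i+1) − y_i)/h_i = 1, -7:
  1·M_0 + 4·M_1 + 1·M_2 = 6(Δ_1 - Δ_0) = -48
Natural end conditions: M_0 = M_2 = 0.
Solving: M_0 = 0, M_1 = -12, M_2 = 0.
On [0, 1], s(t) = 5 - 3·t - 6·t² + 2·t³.
With t = 1/2: s(1/2) = 9/4.

2.2500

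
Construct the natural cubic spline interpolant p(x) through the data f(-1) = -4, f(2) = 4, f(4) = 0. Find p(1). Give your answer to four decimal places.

Let M_i = p''(x_i). Step sizes h_i = 3, 2; slopes of the chords Δ_i = (y_(i+1) - y_i)/h_i = 8/3, -2.
  3·M_0 + 10·M_1 + 2·M_2 = 6(Δ_1 - Δ_0) = -28
Natural end conditions: M_0 = M_2 = 0.
Hence M_0 = 0, M_1 = -14/5, M_2 = 0.
On [-1, 2], p(x) = -4 + 61/15·(x + 1) + 0·(x + 1)² - 7/45·(x + 1)³.
With (x + 1) = 2: p(1) = 26/9.

2.8889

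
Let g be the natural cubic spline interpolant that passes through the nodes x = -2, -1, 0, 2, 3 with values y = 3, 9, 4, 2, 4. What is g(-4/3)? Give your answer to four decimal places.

Let M_i = g''(x_i). Step sizes h_i = 1, 1, 2, 1; slopes of the chords Δ_i = (y_(i+1) - y_i)/h_i = 6, -5, -1, 2.
  1·M_0 + 4·M_1 + 1·M_2 = 6(Δ_1 - Δ_0) = -66
  1·M_1 + 6·M_2 + 2·M_3 = 6(Δ_2 - Δ_1) = 24
  2·M_2 + 6·M_3 + 1·M_4 = 6(Δ_3 - Δ_2) = 18
Natural end conditions: M_0 = M_4 = 0.
Hence M_0 = 0, M_1 = -1110/61, M_2 = 414/61, M_3 = 45/61, M_4 = 0.
On [-2, -1], g(x) = 3 + 551/61·(x + 2) + 0·(x + 2)² - 185/61·(x + 2)³.
With (x + 2) = 2/3: g(-4/3) = 13379/1647.

8.1233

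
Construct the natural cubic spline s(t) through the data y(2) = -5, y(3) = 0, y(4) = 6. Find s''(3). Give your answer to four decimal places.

1.5000

Let M_i = s''(x_i). Step sizes h_i = 1, 1; slopes of the chords Δ_i = (y_(i+1) - y_i)/h_i = 5, 6.
  1·M_0 + 4·M_1 + 1·M_2 = 6(Δ_1 - Δ_0) = 6
Natural end conditions: M_0 = M_2 = 0.
Solving: M_0 = 0, M_1 = 3/2, M_2 = 0.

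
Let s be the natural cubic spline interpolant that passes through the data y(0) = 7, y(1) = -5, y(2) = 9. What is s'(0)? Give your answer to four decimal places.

-18.5000

Put M_i = s'' at the i-th knot. Here h = (1, 1) and Δ = (-12, 14), so the interior equations h_(i-1)·M_(i-1) + 2(h_(i-1)+h_i)·M_i + h_i·M_(i+1) = 6(Δ_i − Δ_(i-1)) read
  1·M_0 + 4·M_1 + 1·M_2 = 6(Δ_1 - Δ_0) = 156
Natural end conditions: M_0 = M_2 = 0.
Hence M_0 = 0, M_1 = 39, M_2 = 0.
On [0, 1], s'(x) = b_0 + 2c_0·x + 3d_0·x² with b_0 = Δ_0 - h_0(2M_0 + M_1)/6 = -37/2, c_0 = M_0/2 = 0, d_0 = (M_1 - M_0)/(6h_0) = 13/2. So s'(0) = -37/2.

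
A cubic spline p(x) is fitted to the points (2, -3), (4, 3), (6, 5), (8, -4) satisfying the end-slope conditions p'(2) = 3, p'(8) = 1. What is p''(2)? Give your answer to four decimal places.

Put m_i = p'' at the i-th knot. Here h = (2, 2, 2) and Δ = (3, 1, -9/2), so the interior equations h_(i-1)·m_(i-1) + 2(h_(i-1)+h_i)·m_i + h_i·m_(i+1) = 6(Δ_i − Δ_(i-1)) read
  2·m_0 + 8·m_1 + 2·m_2 = 6(Δ_1 - Δ_0) = -12
  2·m_1 + 8·m_2 + 2·m_3 = 6(Δ_2 - Δ_1) = -33
Clamped end conditions give two more equations: 2h_0·m_0 + h_0·m_1 = 6(Δ_0 - p'(2)) = 0 and h_2·m_2 + 2h_2·m_3 = 6(p'(8) - Δ_2) = 33.
Hence m_0 = -1/6, m_1 = 1/3, m_2 = -43/6, m_3 = 71/6.

-0.1667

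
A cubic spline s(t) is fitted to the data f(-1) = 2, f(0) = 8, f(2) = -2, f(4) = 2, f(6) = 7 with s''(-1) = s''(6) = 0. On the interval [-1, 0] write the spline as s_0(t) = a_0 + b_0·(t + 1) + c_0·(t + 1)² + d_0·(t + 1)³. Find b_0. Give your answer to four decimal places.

Write M_i for s''(x_i). With h_i = 1, 2, 2, 2 and divided differences Δ_i = 6, -5, 2, 5/2, the continuity of s' gives the tridiagonal system
  1·M_0 + 6·M_1 + 2·M_2 = 6(Δ_1 - Δ_0) = -66
  2·M_1 + 8·M_2 + 2·M_3 = 6(Δ_2 - Δ_1) = 42
  2·M_2 + 8·M_3 + 2·M_4 = 6(Δ_3 - Δ_2) = 3
Natural end conditions: M_0 = M_4 = 0.
Solving: M_0 = 0, M_1 = -1155/82, M_2 = 759/82, M_3 = -159/82, M_4 = 0.
On [-1, 0], with s_0(t) = a_0 + b_0·(t + 1) + c_0·(t + 1)² + d_0·(t + 1)³: c_0 = M_0/2 = 0, d_0 = (M_1 - M_0)/(6h_0) = -385/164, b_0 = Δ_0 - h_0(2M_0 + M_1)/6 = 1369/164.

8.3476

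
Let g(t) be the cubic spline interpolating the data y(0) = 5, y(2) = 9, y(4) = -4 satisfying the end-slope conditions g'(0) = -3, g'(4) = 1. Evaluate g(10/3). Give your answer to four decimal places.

-1.3519

Put M_i = g'' at the i-th knot. Here h = (2, 2) and Δ = (2, -13/2), so the interior equations h_(i-1)·M_(i-1) + 2(h_(i-1)+h_i)·M_i + h_i·M_(i+1) = 6(Δ_i − Δ_(i-1)) read
  2·M_0 + 8·M_1 + 2·M_2 = 6(Δ_1 - Δ_0) = -51
Clamped end conditions give two more equations: 2h_0·M_0 + h_0·M_1 = 6(Δ_0 - g'(0)) = 30 and h_1·M_1 + 2h_1·M_2 = 6(g'(4) - Δ_1) = 45.
Solving: M_0 = 119/8, M_1 = -59/4, M_2 = 149/8.
On [2, 4], g(t) = 9 - 23/8·(t - 2) - 59/8·(t - 2)² + 89/32·(t - 2)³.
With (t - 2) = 4/3: g(10/3) = -73/54.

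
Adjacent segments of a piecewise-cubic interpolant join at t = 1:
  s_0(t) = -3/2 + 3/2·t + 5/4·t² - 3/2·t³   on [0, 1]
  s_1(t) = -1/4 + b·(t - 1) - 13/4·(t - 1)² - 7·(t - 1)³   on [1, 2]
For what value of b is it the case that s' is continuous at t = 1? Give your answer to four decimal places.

s_0'(t) = 3/2 + 5/2·t - 9/2·t², so s_0'(1) = -1/2. On the right, s_1'(1) = b, so b = -1/2.

-0.5000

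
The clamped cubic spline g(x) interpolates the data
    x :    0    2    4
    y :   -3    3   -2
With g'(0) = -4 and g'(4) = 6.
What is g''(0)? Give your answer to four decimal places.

17.1250

Put m_i = g'' at the i-th knot. Here h = (2, 2) and Δ = (3, -5/2), so the interior equations h_(i-1)·m_(i-1) + 2(h_(i-1)+h_i)·m_i + h_i·m_(i+1) = 6(Δ_i − Δ_(i-1)) read
  2·m_0 + 8·m_1 + 2·m_2 = 6(Δ_1 - Δ_0) = -33
Clamped end conditions give two more equations: 2h_0·m_0 + h_0·m_1 = 6(Δ_0 - g'(0)) = 42 and h_1·m_1 + 2h_1·m_2 = 6(g'(4) - Δ_1) = 51.
Forward elimination and back-substitution give m_0 = 137/8, m_1 = -53/4, m_2 = 155/8.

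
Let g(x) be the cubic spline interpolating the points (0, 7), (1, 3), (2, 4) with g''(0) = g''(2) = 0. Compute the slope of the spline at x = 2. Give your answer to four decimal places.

Write M_i for g''(x_i). With h_i = 1, 1 and divided differences Δ_i = -4, 1, the continuity of g' gives the tridiagonal system
  1·M_0 + 4·M_1 + 1·M_2 = 6(Δ_1 - Δ_0) = 30
Natural end conditions: M_0 = M_2 = 0.
Solving the tridiagonal system: M_0 = 0, M_1 = 15/2, M_2 = 0.
On [1, 2], g'(x) = b_1 + 2c_1·(x - 1) + 3d_1·(x - 1)² with b_1 = Δ_1 - h_1(2M_1 + M_2)/6 = -3/2, c_1 = M_1/2 = 15/4, d_1 = (M_2 - M_1)/(6h_1) = -5/4. So g'(2) = 9/4.

2.2500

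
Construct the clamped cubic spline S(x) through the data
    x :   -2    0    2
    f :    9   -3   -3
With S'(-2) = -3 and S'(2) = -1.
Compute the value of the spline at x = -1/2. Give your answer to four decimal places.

Put M_i = S'' at the i-th knot. Here h = (2, 2) and Δ = (-6, 0), so the interior equations h_(i-1)·M_(i-1) + 2(h_(i-1)+h_i)·M_i + h_i·M_(i+1) = 6(Δ_i − Δ_(i-1)) read
  2·M_0 + 8·M_1 + 2·M_2 = 6(Δ_1 - Δ_0) = 36
Clamped end conditions give two more equations: 2h_0·M_0 + h_0·M_1 = 6(Δ_0 - S'(-2)) = -18 and h_1·M_1 + 2h_1·M_2 = 6(S'(2) - Δ_1) = -6.
Forward elimination and back-substitution give M_0 = -17/2, M_1 = 8, M_2 = -11/2.
On [-2, 0], S(x) = 9 - 3·(x + 2) - 17/4·(x + 2)² + 11/8·(x + 2)³.
With (x + 2) = 3/2: S(-1/2) = -27/64.

-0.4219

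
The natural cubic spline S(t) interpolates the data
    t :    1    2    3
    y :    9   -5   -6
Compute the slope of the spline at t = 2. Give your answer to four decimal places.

-7.5000

With σ_i denoting the second derivative at x_i, h_i = 1, 1, and Δ_i = (y_(i+1) − y_i)/h_i = -14, -1:
  1·σ_0 + 4·σ_1 + 1·σ_2 = 6(Δ_1 - Δ_0) = 78
Natural end conditions: σ_0 = σ_2 = 0.
Hence σ_0 = 0, σ_1 = 39/2, σ_2 = 0.
On [2, 3], S'(t) = b_1 + 2c_1·(t - 2) + 3d_1·(t - 2)² with b_1 = Δ_1 - h_1(2σ_1 + σ_2)/6 = -15/2, c_1 = σ_1/2 = 39/4, d_1 = (σ_2 - σ_1)/(6h_1) = -13/4. So S'(2) = -15/2.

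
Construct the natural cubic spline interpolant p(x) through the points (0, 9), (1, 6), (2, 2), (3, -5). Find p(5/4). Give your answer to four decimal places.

Put m_i = p'' at the i-th knot. Here h = (1, 1, 1) and Δ = (-3, -4, -7), so the interior equations h_(i-1)·m_(i-1) + 2(h_(i-1)+h_i)·m_i + h_i·m_(i+1) = 6(Δ_i − Δ_(i-1)) read
  1·m_0 + 4·m_1 + 1·m_2 = 6(Δ_1 - Δ_0) = -6
  1·m_1 + 4·m_2 + 1·m_3 = 6(Δ_2 - Δ_1) = -18
Natural end conditions: m_0 = m_3 = 0.
Forward elimination and back-substitution give m_0 = 0, m_1 = -2/5, m_2 = -22/5, m_3 = 0.
On [1, 2], p(x) = 6 - 47/15·(x - 1) - 1/5·(x - 1)² - 2/3·(x - 1)³.
With (x - 1) = 1/4: p(5/4) = 831/160.

5.1938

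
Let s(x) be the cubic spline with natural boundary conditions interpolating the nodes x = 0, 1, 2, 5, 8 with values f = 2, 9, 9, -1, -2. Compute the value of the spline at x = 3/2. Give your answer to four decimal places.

Let m_i = s''(x_i). Step sizes h_i = 1, 1, 3, 3; slopes of the chords Δ_i = (y_(i+1) - y_i)/h_i = 7, 0, -10/3, -1/3.
  1·m_0 + 4·m_1 + 1·m_2 = 6(Δ_1 - Δ_0) = -42
  1·m_1 + 8·m_2 + 3·m_3 = 6(Δ_2 - Δ_1) = -20
  3·m_2 + 12·m_3 + 3·m_4 = 6(Δ_3 - Δ_2) = 18
Natural end conditions: m_0 = m_4 = 0.
Hence m_0 = 0, m_1 = -10, m_2 = -2, m_3 = 2, m_4 = 0.
On [1, 2], s(x) = 9 + 11/3·(x - 1) - 5·(x - 1)² + 4/3·(x - 1)³.
With (x - 1) = 1/2: s(3/2) = 39/4.

9.7500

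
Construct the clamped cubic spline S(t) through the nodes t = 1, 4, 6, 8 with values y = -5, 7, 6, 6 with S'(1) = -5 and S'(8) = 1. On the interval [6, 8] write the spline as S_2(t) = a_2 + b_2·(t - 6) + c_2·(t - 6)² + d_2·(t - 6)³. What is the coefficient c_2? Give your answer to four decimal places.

Write M_i for S''(x_i). With h_i = 3, 2, 2 and divided differences Δ_i = 4, -1/2, 0, the continuity of S' gives the tridiagonal system
  3·M_0 + 10·M_1 + 2·M_2 = 6(Δ_1 - Δ_0) = -27
  2·M_1 + 8·M_2 + 2·M_3 = 6(Δ_2 - Δ_1) = 3
Clamped end conditions give two more equations: 2h_0·M_0 + h_0·M_1 = 6(Δ_0 - S'(1)) = 54 and h_2·M_2 + 2h_2·M_3 = 6(S'(8) - Δ_2) = 6.
Hence M_0 = 459/37, M_1 = -252/37, M_2 = 72/37, M_3 = 39/74.
On [6, 8], with S_2(t) = a_2 + b_2·(t - 6) + c_2·(t - 6)² + d_2·(t - 6)³: c_2 = M_2/2 = 36/37, d_2 = (M_3 - M_2)/(6h_2) = -35/296, b_2 = Δ_2 - h_2(2M_2 + M_3)/6 = -109/74.

0.9730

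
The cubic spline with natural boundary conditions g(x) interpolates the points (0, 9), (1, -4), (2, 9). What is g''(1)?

Let m_i = g''(x_i). Step sizes h_i = 1, 1; slopes of the chords Δ_i = (y_(i+1) - y_i)/h_i = -13, 13.
  1·m_0 + 4·m_1 + 1·m_2 = 6(Δ_1 - Δ_0) = 156
Natural end conditions: m_0 = m_2 = 0.
Forward elimination and back-substitution give m_0 = 0, m_1 = 39, m_2 = 0.

39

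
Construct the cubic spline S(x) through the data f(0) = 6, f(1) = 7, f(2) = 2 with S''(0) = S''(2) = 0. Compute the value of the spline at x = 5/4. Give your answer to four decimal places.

Put M_i = S'' at the i-th knot. Here h = (1, 1) and Δ = (1, -5), so the interior equations h_(i-1)·M_(i-1) + 2(h_(i-1)+h_i)·M_i + h_i·M_(i+1) = 6(Δ_i − Δ_(i-1)) read
  1·M_0 + 4·M_1 + 1·M_2 = 6(Δ_1 - Δ_0) = -36
Natural end conditions: M_0 = M_2 = 0.
Hence M_0 = 0, M_1 = -9, M_2 = 0.
On [1, 2], S(x) = 7 - 2·(x - 1) - 9/2·(x - 1)² + 3/2·(x - 1)³.
With (x - 1) = 1/4: S(5/4) = 799/128.

6.2422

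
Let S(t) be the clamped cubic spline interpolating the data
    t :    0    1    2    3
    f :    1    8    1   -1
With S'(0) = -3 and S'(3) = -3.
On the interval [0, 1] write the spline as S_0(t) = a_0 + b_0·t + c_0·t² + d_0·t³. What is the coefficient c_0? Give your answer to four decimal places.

24.6000

With σ_i denoting the second derivative at x_i, h_i = 1, 1, 1, and Δ_i = (y_(i+1) − y_i)/h_i = 7, -7, -2:
  1·σ_0 + 4·σ_1 + 1·σ_2 = 6(Δ_1 - Δ_0) = -84
  1·σ_1 + 4·σ_2 + 1·σ_3 = 6(Δ_2 - Δ_1) = 30
Clamped end conditions give two more equations: 2h_0·σ_0 + h_0·σ_1 = 6(Δ_0 - S'(0)) = 60 and h_2·σ_2 + 2h_2·σ_3 = 6(S'(3) - Δ_2) = -6.
Solving the tridiagonal system: σ_0 = 246/5, σ_1 = -192/5, σ_2 = 102/5, σ_3 = -66/5.
On [0, 1], with S_0(t) = a_0 + b_0·t + c_0·t² + d_0·t³: c_0 = σ_0/2 = 123/5, d_0 = (σ_1 - σ_0)/(6h_0) = -73/5, b_0 = Δ_0 - h_0(2σ_0 + σ_1)/6 = -3.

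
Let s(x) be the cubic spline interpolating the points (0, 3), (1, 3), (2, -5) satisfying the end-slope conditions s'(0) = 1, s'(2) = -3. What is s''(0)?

7

Write M_i for s''(x_i). With h_i = 1, 1 and divided differences Δ_i = 0, -8, the continuity of s' gives the tridiagonal system
  1·M_0 + 4·M_1 + 1·M_2 = 6(Δ_1 - Δ_0) = -48
Clamped end conditions give two more equations: 2h_0·M_0 + h_0·M_1 = 6(Δ_0 - s'(0)) = -6 and h_1·M_1 + 2h_1·M_2 = 6(s'(2) - Δ_1) = 30.
Hence M_0 = 7, M_1 = -20, M_2 = 25.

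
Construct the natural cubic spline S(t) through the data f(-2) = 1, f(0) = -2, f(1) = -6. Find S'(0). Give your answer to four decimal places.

With m_i denoting the second derivative at x_i, h_i = 2, 1, and Δ_i = (y_(i+1) − y_i)/h_i = -3/2, -4:
  2·m_0 + 6·m_1 + 1·m_2 = 6(Δ_1 - Δ_0) = -15
Natural end conditions: m_0 = m_2 = 0.
Hence m_0 = 0, m_1 = -5/2, m_2 = 0.
On [0, 1], S'(t) = b_1 + 2c_1·t + 3d_1·t² with b_1 = Δ_1 - h_1(2m_1 + m_2)/6 = -19/6, c_1 = m_1/2 = -5/4, d_1 = (m_2 - m_1)/(6h_1) = 5/12. So S'(0) = -19/6.

-3.1667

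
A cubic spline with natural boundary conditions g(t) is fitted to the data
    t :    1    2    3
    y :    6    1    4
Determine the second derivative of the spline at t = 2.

12

With M_i denoting the second derivative at x_i, h_i = 1, 1, and Δ_i = (y_(i+1) − y_i)/h_i = -5, 3:
  1·M_0 + 4·M_1 + 1·M_2 = 6(Δ_1 - Δ_0) = 48
Natural end conditions: M_0 = M_2 = 0.
Solving the tridiagonal system: M_0 = 0, M_1 = 12, M_2 = 0.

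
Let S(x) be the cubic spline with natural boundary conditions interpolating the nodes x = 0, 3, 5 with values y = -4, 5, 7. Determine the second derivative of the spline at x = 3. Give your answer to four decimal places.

Write m_i for S''(x_i). With h_i = 3, 2 and divided differences Δ_i = 3, 1, the continuity of S' gives the tridiagonal system
  3·m_0 + 10·m_1 + 2·m_2 = 6(Δ_1 - Δ_0) = -12
Natural end conditions: m_0 = m_2 = 0.
Solving: m_0 = 0, m_1 = -6/5, m_2 = 0.

-1.2000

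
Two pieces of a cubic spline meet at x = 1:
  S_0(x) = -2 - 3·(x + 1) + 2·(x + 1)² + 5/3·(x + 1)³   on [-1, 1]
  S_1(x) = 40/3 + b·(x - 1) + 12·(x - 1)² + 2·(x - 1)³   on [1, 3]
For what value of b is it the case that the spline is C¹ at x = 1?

S_0'(x) = -3 + 4·(x + 1) + 5·(x + 1)², so S_0'(1) = 25. On the right, S_1'(1) = b, so b = 25.

25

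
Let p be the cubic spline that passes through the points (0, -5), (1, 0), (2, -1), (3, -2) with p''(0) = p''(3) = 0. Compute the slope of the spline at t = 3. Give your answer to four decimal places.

Let M_i = p''(x_i). Step sizes h_i = 1, 1, 1; slopes of the chords Δ_i = (y_(i+1) - y_i)/h_i = 5, -1, -1.
  1·M_0 + 4·M_1 + 1·M_2 = 6(Δ_1 - Δ_0) = -36
  1·M_1 + 4·M_2 + 1·M_3 = 6(Δ_2 - Δ_1) = 0
Natural end conditions: M_0 = M_3 = 0.
Hence M_0 = 0, M_1 = -48/5, M_2 = 12/5, M_3 = 0.
On [2, 3], p'(t) = b_2 + 2c_2·(t - 2) + 3d_2·(t - 2)² with b_2 = Δ_2 - h_2(2M_2 + M_3)/6 = -9/5, c_2 = M_2/2 = 6/5, d_2 = (M_3 - M_2)/(6h_2) = -2/5. So p'(3) = -3/5.

-0.6000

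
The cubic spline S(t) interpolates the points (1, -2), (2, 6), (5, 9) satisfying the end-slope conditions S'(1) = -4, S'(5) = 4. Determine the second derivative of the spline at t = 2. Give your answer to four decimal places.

-14.5000

Let M_i = S''(x_i). Step sizes h_i = 1, 3; slopes of the chords Δ_i = (y_(i+1) - y_i)/h_i = 8, 1.
  1·M_0 + 8·M_1 + 3·M_2 = 6(Δ_1 - Δ_0) = -42
Clamped end conditions give two more equations: 2h_0·M_0 + h_0·M_1 = 6(Δ_0 - S'(1)) = 72 and h_1·M_1 + 2h_1·M_2 = 6(S'(5) - Δ_1) = 18.
Solving the tridiagonal system: M_0 = 173/4, M_1 = -29/2, M_2 = 41/4.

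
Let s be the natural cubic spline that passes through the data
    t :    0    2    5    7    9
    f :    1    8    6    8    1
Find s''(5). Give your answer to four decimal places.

2.8198

Put M_i = s'' at the i-th knot. Here h = (2, 3, 2, 2) and Δ = (7/2, -2/3, 1, -7/2), so the interior equations h_(i-1)·M_(i-1) + 2(h_(i-1)+h_i)·M_i + h_i·M_(i+1) = 6(Δ_i − Δ_(i-1)) read
  2·M_0 + 10·M_1 + 3·M_2 = 6(Δ_1 - Δ_0) = -25
  3·M_1 + 10·M_2 + 2·M_3 = 6(Δ_2 - Δ_1) = 10
  2·M_2 + 8·M_3 + 2·M_4 = 6(Δ_3 - Δ_2) = -27
Natural end conditions: M_0 = M_4 = 0.
Solving the tridiagonal system: M_0 = 0, M_1 = -1151/344, M_2 = 485/172, M_3 = -2807/688, M_4 = 0.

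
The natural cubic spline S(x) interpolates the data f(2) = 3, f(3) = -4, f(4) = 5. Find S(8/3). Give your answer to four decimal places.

-3.1481

Let M_i = S''(x_i). Step sizes h_i = 1, 1; slopes of the chords Δ_i = (y_(i+1) - y_i)/h_i = -7, 9.
  1·M_0 + 4·M_1 + 1·M_2 = 6(Δ_1 - Δ_0) = 96
Natural end conditions: M_0 = M_2 = 0.
Solving: M_0 = 0, M_1 = 24, M_2 = 0.
On [2, 3], S(x) = 3 - 11·(x - 2) + 0·(x - 2)² + 4·(x - 2)³.
With (x - 2) = 2/3: S(8/3) = -85/27.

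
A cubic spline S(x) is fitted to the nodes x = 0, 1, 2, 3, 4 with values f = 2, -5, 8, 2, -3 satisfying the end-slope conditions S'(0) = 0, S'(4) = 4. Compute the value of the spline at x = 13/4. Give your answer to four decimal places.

-0.5282

Write m_i for S''(x_i). With h_i = 1, 1, 1, 1 and divided differences Δ_i = -7, 13, -6, -5, the continuity of S' gives the tridiagonal system
  1·m_0 + 4·m_1 + 1·m_2 = 6(Δ_1 - Δ_0) = 120
  1·m_1 + 4·m_2 + 1·m_3 = 6(Δ_2 - Δ_1) = -114
  1·m_2 + 4·m_3 + 1·m_4 = 6(Δ_3 - Δ_2) = 6
Clamped end conditions give two more equations: 2h_0·m_0 + h_0·m_1 = 6(Δ_0 - S'(0)) = -42 and h_3·m_3 + 2h_3·m_4 = 6(S'(4) - Δ_3) = 54.
Forward elimination and back-substitution give m_0 = -1325/28, m_1 = 737/14, m_2 = -173/4, m_3 = 89/14, m_4 = 667/28.
On [3, 4], S(x) = 2 - 621/56·(x - 3) + 89/28·(x - 3)² + 163/56·(x - 3)³.
With (x - 3) = 1/4: S(13/4) = -1893/3584.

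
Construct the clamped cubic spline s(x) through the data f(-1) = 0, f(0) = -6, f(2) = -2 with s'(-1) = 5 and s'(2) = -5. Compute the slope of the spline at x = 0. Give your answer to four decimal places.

-5.8333

Let M_i = s''(x_i). Step sizes h_i = 1, 2; slopes of the chords Δ_i = (y_(i+1) - y_i)/h_i = -6, 2.
  1·M_0 + 6·M_1 + 2·M_2 = 6(Δ_1 - Δ_0) = 48
Clamped end conditions give two more equations: 2h_0·M_0 + h_0·M_1 = 6(Δ_0 - s'(-1)) = -66 and h_1·M_1 + 2h_1·M_2 = 6(s'(2) - Δ_1) = -42.
Forward elimination and back-substitution give M_0 = -133/3, M_1 = 68/3, M_2 = -131/6.
On [0, 2], s'(x) = b_1 + 2c_1·x + 3d_1·x² with b_1 = Δ_1 - h_1(2M_1 + M_2)/6 = -35/6, c_1 = M_1/2 = 34/3, d_1 = (M_2 - M_1)/(6h_1) = -89/24. So s'(0) = -35/6.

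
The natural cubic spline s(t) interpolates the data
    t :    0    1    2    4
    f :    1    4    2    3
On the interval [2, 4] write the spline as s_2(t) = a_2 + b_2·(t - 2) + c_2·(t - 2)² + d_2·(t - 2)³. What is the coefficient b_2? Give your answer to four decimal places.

-2.1087

Let M_i = s''(x_i). Step sizes h_i = 1, 1, 2; slopes of the chords Δ_i = (y_(i+1) - y_i)/h_i = 3, -2, 1/2.
  1·M_0 + 4·M_1 + 1·M_2 = 6(Δ_1 - Δ_0) = -30
  1·M_1 + 6·M_2 + 2·M_3 = 6(Δ_2 - Δ_1) = 15
Natural end conditions: M_0 = M_3 = 0.
Solving the tridiagonal system: M_0 = 0, M_1 = -195/23, M_2 = 90/23, M_3 = 0.
On [2, 4], with s_2(t) = a_2 + b_2·(t - 2) + c_2·(t - 2)² + d_2·(t - 2)³: c_2 = M_2/2 = 45/23, d_2 = (M_3 - M_2)/(6h_2) = -15/46, b_2 = Δ_2 - h_2(2M_2 + M_3)/6 = -97/46.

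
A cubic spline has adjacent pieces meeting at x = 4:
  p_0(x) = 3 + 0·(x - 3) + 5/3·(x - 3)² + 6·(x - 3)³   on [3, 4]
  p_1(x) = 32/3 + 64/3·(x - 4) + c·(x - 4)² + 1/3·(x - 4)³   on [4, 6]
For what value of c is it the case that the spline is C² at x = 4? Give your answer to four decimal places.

p_0''(x) = 10/3 + 36·(x - 3), so p_0''(4) = 118/3. On the right, p_1''(4) = 2c, so c = 59/3.

19.6667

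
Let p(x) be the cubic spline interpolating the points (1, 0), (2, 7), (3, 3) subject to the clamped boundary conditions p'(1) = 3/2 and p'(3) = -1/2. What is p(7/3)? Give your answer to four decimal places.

Put σ_i = p'' at the i-th knot. Here h = (1, 1) and Δ = (7, -4), so the interior equations h_(i-1)·σ_(i-1) + 2(h_(i-1)+h_i)·σ_i + h_i·σ_(i+1) = 6(Δ_i − Δ_(i-1)) read
  1·σ_0 + 4·σ_1 + 1·σ_2 = 6(Δ_1 - Δ_0) = -66
Clamped end conditions give two more equations: 2h_0·σ_0 + h_0·σ_1 = 6(Δ_0 - p'(1)) = 33 and h_1·σ_1 + 2h_1·σ_2 = 6(p'(3) - Δ_1) = 21.
Solving: σ_0 = 32, σ_1 = -31, σ_2 = 26.
On [2, 3], p(x) = 7 + 2·(x - 2) - 31/2·(x - 2)² + 19/2·(x - 2)³.
With (x - 2) = 1/3: p(7/3) = 170/27.

6.2963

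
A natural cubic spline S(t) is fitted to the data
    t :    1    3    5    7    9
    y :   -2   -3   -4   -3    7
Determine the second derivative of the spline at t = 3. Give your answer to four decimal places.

0.0268

With σ_i denoting the second derivative at x_i, h_i = 2, 2, 2, 2, and Δ_i = (y_(i+1) − y_i)/h_i = -1/2, -1/2, 1/2, 5:
  2·σ_0 + 8·σ_1 + 2·σ_2 = 6(Δ_1 - Δ_0) = 0
  2·σ_1 + 8·σ_2 + 2·σ_3 = 6(Δ_2 - Δ_1) = 6
  2·σ_2 + 8·σ_3 + 2·σ_4 = 6(Δ_3 - Δ_2) = 27
Natural end conditions: σ_0 = σ_4 = 0.
Solving: σ_0 = 0, σ_1 = 3/112, σ_2 = -3/28, σ_3 = 381/112, σ_4 = 0.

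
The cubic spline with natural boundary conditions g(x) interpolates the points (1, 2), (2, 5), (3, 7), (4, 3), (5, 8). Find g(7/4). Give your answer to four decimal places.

4.1445

Let σ_i = g''(x_i). Step sizes h_i = 1, 1, 1, 1; slopes of the chords Δ_i = (y_(i+1) - y_i)/h_i = 3, 2, -4, 5.
  1·σ_0 + 4·σ_1 + 1·σ_2 = 6(Δ_1 - Δ_0) = -6
  1·σ_1 + 4·σ_2 + 1·σ_3 = 6(Δ_2 - Δ_1) = -36
  1·σ_2 + 4·σ_3 + 1·σ_4 = 6(Δ_3 - Δ_2) = 54
Natural end conditions: σ_0 = σ_4 = 0.
Solving: σ_0 = 0, σ_1 = 27/14, σ_2 = -96/7, σ_3 = 237/14, σ_4 = 0.
On [1, 2], g(x) = 2 + 75/28·(x - 1) + 0·(x - 1)² + 9/28·(x - 1)³.
With (x - 1) = 3/4: g(7/4) = 1061/256.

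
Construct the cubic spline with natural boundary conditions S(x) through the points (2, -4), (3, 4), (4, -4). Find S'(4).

Write σ_i for S''(x_i). With h_i = 1, 1 and divided differences Δ_i = 8, -8, the continuity of S' gives the tridiagonal system
  1·σ_0 + 4·σ_1 + 1·σ_2 = 6(Δ_1 - Δ_0) = -96
Natural end conditions: σ_0 = σ_2 = 0.
Hence σ_0 = 0, σ_1 = -24, σ_2 = 0.
On [3, 4], S'(x) = b_1 + 2c_1·(x - 3) + 3d_1·(x - 3)² with b_1 = Δ_1 - h_1(2σ_1 + σ_2)/6 = 0, c_1 = σ_1/2 = -12, d_1 = (σ_2 - σ_1)/(6h_1) = 4. So S'(4) = -12.

-12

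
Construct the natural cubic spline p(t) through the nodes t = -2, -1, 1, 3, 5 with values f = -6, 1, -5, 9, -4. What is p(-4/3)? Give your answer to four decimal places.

Put σ_i = p'' at the i-th knot. Here h = (1, 2, 2, 2) and Δ = (7, -3, 7, -13/2), so the interior equations h_(i-1)·σ_(i-1) + 2(h_(i-1)+h_i)·σ_i + h_i·σ_(i+1) = 6(Δ_i − Δ_(i-1)) read
  1·σ_0 + 6·σ_1 + 2·σ_2 = 6(Δ_1 - Δ_0) = -60
  2·σ_1 + 8·σ_2 + 2·σ_3 = 6(Δ_2 - Δ_1) = 60
  2·σ_2 + 8·σ_3 + 2·σ_4 = 6(Δ_3 - Δ_2) = -81
Natural end conditions: σ_0 = σ_4 = 0.
Solving: σ_0 = 0, σ_1 = -1221/82, σ_2 = 1203/82, σ_3 = -1131/82, σ_4 = 0.
On [-2, -1], p(t) = -6 + 1555/164·(t + 2) + 0·(t + 2)² - 407/164·(t + 2)³.
With (t + 2) = 2/3: p(-4/3) = -917/2214.

-0.4142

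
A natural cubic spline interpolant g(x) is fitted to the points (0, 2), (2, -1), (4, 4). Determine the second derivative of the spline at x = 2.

3

Write m_i for g''(x_i). With h_i = 2, 2 and divided differences Δ_i = -3/2, 5/2, the continuity of g' gives the tridiagonal system
  2·m_0 + 8·m_1 + 2·m_2 = 6(Δ_1 - Δ_0) = 24
Natural end conditions: m_0 = m_2 = 0.
Solving: m_0 = 0, m_1 = 3, m_2 = 0.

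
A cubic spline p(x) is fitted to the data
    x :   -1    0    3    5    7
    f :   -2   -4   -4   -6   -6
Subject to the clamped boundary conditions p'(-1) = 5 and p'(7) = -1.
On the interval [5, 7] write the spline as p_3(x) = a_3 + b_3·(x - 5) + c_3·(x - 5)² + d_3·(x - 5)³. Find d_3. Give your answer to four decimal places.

Put M_i = p'' at the i-th knot. Here h = (1, 3, 2, 2) and Δ = (-2, 0, -1, 0), so the interior equations h_(i-1)·M_(i-1) + 2(h_(i-1)+h_i)·M_i + h_i·M_(i+1) = 6(Δ_i − Δ_(i-1)) read
  1·M_0 + 8·M_1 + 3·M_2 = 6(Δ_1 - Δ_0) = 12
  3·M_1 + 10·M_2 + 2·M_3 = 6(Δ_2 - Δ_1) = -6
  2·M_2 + 8·M_3 + 2·M_4 = 6(Δ_3 - Δ_2) = 6
Clamped end conditions give two more equations: 2h_0·M_0 + h_0·M_1 = 6(Δ_0 - p'(-1)) = -42 and h_3·M_3 + 2h_3·M_4 = 6(p'(7) - Δ_3) = -6.
Hence M_0 = -1139/48, M_1 = 131/24, M_2 = -127/48, M_3 = 49/24, M_4 = -121/48.
On [5, 7], with p_3(x) = a_3 + b_3·(x - 5) + c_3·(x - 5)² + d_3·(x - 5)³: c_3 = M_3/2 = 49/48, d_3 = (M_4 - M_3)/(6h_3) = -73/192, b_3 = Δ_3 - h_3(2M_3 + M_4)/6 = -25/48.

-0.3802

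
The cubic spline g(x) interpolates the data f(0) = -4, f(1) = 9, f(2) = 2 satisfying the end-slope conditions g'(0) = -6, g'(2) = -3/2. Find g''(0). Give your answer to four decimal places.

Put M_i = g'' at the i-th knot. Here h = (1, 1) and Δ = (13, -7), so the interior equations h_(i-1)·M_(i-1) + 2(h_(i-1)+h_i)·M_i + h_i·M_(i+1) = 6(Δ_i − Δ_(i-1)) read
  1·M_0 + 4·M_1 + 1·M_2 = 6(Δ_1 - Δ_0) = -120
Clamped end conditions give two more equations: 2h_0·M_0 + h_0·M_1 = 6(Δ_0 - g'(0)) = 114 and h_1·M_1 + 2h_1·M_2 = 6(g'(2) - Δ_1) = 33.
Hence M_0 = 357/4, M_1 = -129/2, M_2 = 195/4.

89.2500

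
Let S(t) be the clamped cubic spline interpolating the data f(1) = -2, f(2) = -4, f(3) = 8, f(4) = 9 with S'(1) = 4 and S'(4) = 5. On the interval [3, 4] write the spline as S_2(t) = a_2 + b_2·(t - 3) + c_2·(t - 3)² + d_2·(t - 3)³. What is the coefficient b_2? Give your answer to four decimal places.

Let m_i = S''(x_i). Step sizes h_i = 1, 1, 1; slopes of the chords Δ_i = (y_(i+1) - y_i)/h_i = -2, 12, 1.
  1·m_0 + 4·m_1 + 1·m_2 = 6(Δ_1 - Δ_0) = 84
  1·m_1 + 4·m_2 + 1·m_3 = 6(Δ_2 - Δ_1) = -66
Clamped end conditions give two more equations: 2h_0·m_0 + h_0·m_1 = 6(Δ_0 - S'(1)) = -36 and h_2·m_2 + 2h_2·m_3 = 6(S'(4) - Δ_2) = 24.
Hence m_0 = -112/3, m_1 = 116/3, m_2 = -100/3, m_3 = 86/3.
On [3, 4], with S_2(t) = a_2 + b_2·(t - 3) + c_2·(t - 3)² + d_2·(t - 3)³: c_2 = m_2/2 = -50/3, d_2 = (m_3 - m_2)/(6h_2) = 31/3, b_2 = Δ_2 - h_2(2m_2 + m_3)/6 = 22/3.

7.3333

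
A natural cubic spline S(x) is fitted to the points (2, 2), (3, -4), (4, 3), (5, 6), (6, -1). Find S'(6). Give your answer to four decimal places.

-9.1607

Put σ_i = S'' at the i-th knot. Here h = (1, 1, 1, 1) and Δ = (-6, 7, 3, -7), so the interior equations h_(i-1)·σ_(i-1) + 2(h_(i-1)+h_i)·σ_i + h_i·σ_(i+1) = 6(Δ_i − Δ_(i-1)) read
  1·σ_0 + 4·σ_1 + 1·σ_2 = 6(Δ_1 - Δ_0) = 78
  1·σ_1 + 4·σ_2 + 1·σ_3 = 6(Δ_2 - Δ_1) = -24
  1·σ_2 + 4·σ_3 + 1·σ_4 = 6(Δ_3 - Δ_2) = -60
Natural end conditions: σ_0 = σ_4 = 0.
Forward elimination and back-substitution give σ_0 = 0, σ_1 = 603/28, σ_2 = -57/7, σ_3 = -363/28, σ_4 = 0.
On [5, 6], S'(x) = b_3 + 2c_3·(x - 5) + 3d_3·(x - 5)² with b_3 = Δ_3 - h_3(2σ_3 + σ_4)/6 = -75/28, c_3 = σ_3/2 = -363/56, d_3 = (σ_4 - σ_3)/(6h_3) = 121/56. So S'(6) = -513/56.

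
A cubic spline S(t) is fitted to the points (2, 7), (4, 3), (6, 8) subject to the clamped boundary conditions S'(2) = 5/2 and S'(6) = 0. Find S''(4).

Let m_i = S''(x_i). Step sizes h_i = 2, 2; slopes of the chords Δ_i = (y_(i+1) - y_i)/h_i = -2, 5/2.
  2·m_0 + 8·m_1 + 2·m_2 = 6(Δ_1 - Δ_0) = 27
Clamped end conditions give two more equations: 2h_0·m_0 + h_0·m_1 = 6(Δ_0 - S'(2)) = -27 and h_1·m_1 + 2h_1·m_2 = 6(S'(6) - Δ_1) = -15.
Forward elimination and back-substitution give m_0 = -43/4, m_1 = 8, m_2 = -31/4.

8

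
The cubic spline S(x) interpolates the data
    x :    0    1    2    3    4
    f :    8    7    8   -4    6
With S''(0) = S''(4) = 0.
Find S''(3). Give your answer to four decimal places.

With σ_i denoting the second derivative at x_i, h_i = 1, 1, 1, 1, and Δ_i = (y_(i+1) − y_i)/h_i = -1, 1, -12, 10:
  1·σ_0 + 4·σ_1 + 1·σ_2 = 6(Δ_1 - Δ_0) = 12
  1·σ_1 + 4·σ_2 + 1·σ_3 = 6(Δ_2 - Δ_1) = -78
  1·σ_2 + 4·σ_3 + 1·σ_4 = 6(Δ_3 - Δ_2) = 132
Natural end conditions: σ_0 = σ_4 = 0.
Forward elimination and back-substitution give σ_0 = 0, σ_1 = 78/7, σ_2 = -228/7, σ_3 = 288/7, σ_4 = 0.

41.1429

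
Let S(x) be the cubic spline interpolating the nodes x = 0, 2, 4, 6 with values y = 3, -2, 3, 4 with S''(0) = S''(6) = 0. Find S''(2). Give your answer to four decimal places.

4.4000

Write m_i for S''(x_i). With h_i = 2, 2, 2 and divided differences Δ_i = -5/2, 5/2, 1/2, the continuity of S' gives the tridiagonal system
  2·m_0 + 8·m_1 + 2·m_2 = 6(Δ_1 - Δ_0) = 30
  2·m_1 + 8·m_2 + 2·m_3 = 6(Δ_2 - Δ_1) = -12
Natural end conditions: m_0 = m_3 = 0.
Solving the tridiagonal system: m_0 = 0, m_1 = 22/5, m_2 = -13/5, m_3 = 0.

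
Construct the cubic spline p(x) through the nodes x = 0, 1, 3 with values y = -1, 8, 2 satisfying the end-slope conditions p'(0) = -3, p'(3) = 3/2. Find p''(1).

Write σ_i for p''(x_i). With h_i = 1, 2 and divided differences Δ_i = 9, -3, the continuity of p' gives the tridiagonal system
  1·σ_0 + 6·σ_1 + 2·σ_2 = 6(Δ_1 - Δ_0) = -72
Clamped end conditions give two more equations: 2h_0·σ_0 + h_0·σ_1 = 6(Δ_0 - p'(0)) = 72 and h_1·σ_1 + 2h_1·σ_2 = 6(p'(3) - Δ_1) = 27.
Forward elimination and back-substitution give σ_0 = 99/2, σ_1 = -27, σ_2 = 81/4.

-27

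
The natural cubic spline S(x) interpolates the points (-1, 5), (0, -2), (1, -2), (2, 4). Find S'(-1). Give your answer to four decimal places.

Write M_i for S''(x_i). With h_i = 1, 1, 1 and divided differences Δ_i = -7, 0, 6, the continuity of S' gives the tridiagonal system
  1·M_0 + 4·M_1 + 1·M_2 = 6(Δ_1 - Δ_0) = 42
  1·M_1 + 4·M_2 + 1·M_3 = 6(Δ_2 - Δ_1) = 36
Natural end conditions: M_0 = M_3 = 0.
Forward elimination and back-substitution give M_0 = 0, M_1 = 44/5, M_2 = 34/5, M_3 = 0.
On [-1, 0], S'(x) = b_0 + 2c_0·(x + 1) + 3d_0·(x + 1)² with b_0 = Δ_0 - h_0(2M_0 + M_1)/6 = -127/15, c_0 = M_0/2 = 0, d_0 = (M_1 - M_0)/(6h_0) = 22/15. So S'(-1) = -127/15.

-8.4667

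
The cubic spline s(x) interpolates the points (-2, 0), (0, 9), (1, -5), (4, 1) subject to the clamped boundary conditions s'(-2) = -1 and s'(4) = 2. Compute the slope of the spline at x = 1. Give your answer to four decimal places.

Put M_i = s'' at the i-th knot. Here h = (2, 1, 3) and Δ = (9/2, -14, 2), so the interior equations h_(i-1)·M_(i-1) + 2(h_(i-1)+h_i)·M_i + h_i·M_(i+1) = 6(Δ_i − Δ_(i-1)) read
  2·M_0 + 6·M_1 + 1·M_2 = 6(Δ_1 - Δ_0) = -111
  1·M_1 + 8·M_2 + 3·M_3 = 6(Δ_2 - Δ_1) = 96
Clamped end conditions give two more equations: 2h_0·M_0 + h_0·M_1 = 6(Δ_0 - s'(-2)) = 33 and h_2·M_2 + 2h_2·M_3 = 6(s'(4) - Δ_2) = 0.
Forward elimination and back-substitution give M_0 = 321/14, M_1 = -411/14, M_2 = 135/7, M_3 = -135/14.
On [1, 4], s'(x) = b_2 + 2c_2·(x - 1) + 3d_2·(x - 1)² with b_2 = Δ_2 - h_2(2M_2 + M_3)/6 = -349/28, c_2 = M_2/2 = 135/14, d_2 = (M_3 - M_2)/(6h_2) = -45/28. So s'(1) = -349/28.

-12.4643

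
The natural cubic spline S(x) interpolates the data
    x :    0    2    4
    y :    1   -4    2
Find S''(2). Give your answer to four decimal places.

4.1250

Let M_i = S''(x_i). Step sizes h_i = 2, 2; slopes of the chords Δ_i = (y_(i+1) - y_i)/h_i = -5/2, 3.
  2·M_0 + 8·M_1 + 2·M_2 = 6(Δ_1 - Δ_0) = 33
Natural end conditions: M_0 = M_2 = 0.
Solving: M_0 = 0, M_1 = 33/8, M_2 = 0.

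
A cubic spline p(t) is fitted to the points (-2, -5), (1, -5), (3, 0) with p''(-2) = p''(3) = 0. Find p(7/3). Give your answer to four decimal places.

-1.9630

Write m_i for p''(x_i). With h_i = 3, 2 and divided differences Δ_i = 0, 5/2, the continuity of p' gives the tridiagonal system
  3·m_0 + 10·m_1 + 2·m_2 = 6(Δ_1 - Δ_0) = 15
Natural end conditions: m_0 = m_2 = 0.
Solving the tridiagonal system: m_0 = 0, m_1 = 3/2, m_2 = 0.
On [1, 3], p(t) = -5 + 3/2·(t - 1) + 3/4·(t - 1)² - 1/8·(t - 1)³.
With (t - 1) = 4/3: p(7/3) = -53/27.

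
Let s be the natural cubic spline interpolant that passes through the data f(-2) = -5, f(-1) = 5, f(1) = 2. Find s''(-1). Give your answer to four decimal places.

With M_i denoting the second derivative at x_i, h_i = 1, 2, and Δ_i = (y_(i+1) − y_i)/h_i = 10, -3/2:
  1·M_0 + 6·M_1 + 2·M_2 = 6(Δ_1 - Δ_0) = -69
Natural end conditions: M_0 = M_2 = 0.
Solving: M_0 = 0, M_1 = -23/2, M_2 = 0.

-11.5000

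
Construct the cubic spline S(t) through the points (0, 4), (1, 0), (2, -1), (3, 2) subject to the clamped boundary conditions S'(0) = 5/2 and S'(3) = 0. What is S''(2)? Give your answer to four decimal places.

Let M_i = S''(x_i). Step sizes h_i = 1, 1, 1; slopes of the chords Δ_i = (y_(i+1) - y_i)/h_i = -4, -1, 3.
  1·M_0 + 4·M_1 + 1·M_2 = 6(Δ_1 - Δ_0) = 18
  1·M_1 + 4·M_2 + 1·M_3 = 6(Δ_2 - Δ_1) = 24
Clamped end conditions give two more equations: 2h_0·M_0 + h_0·M_1 = 6(Δ_0 - S'(0)) = -39 and h_2·M_2 + 2h_2·M_3 = 6(S'(3) - Δ_2) = -18.
Solving: M_0 = -358/15, M_1 = 131/15, M_2 = 104/15, M_3 = -187/15.

6.9333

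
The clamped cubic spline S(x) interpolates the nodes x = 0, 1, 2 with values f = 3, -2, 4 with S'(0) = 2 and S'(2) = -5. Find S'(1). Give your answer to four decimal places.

1.5000

Let M_i = S''(x_i). Step sizes h_i = 1, 1; slopes of the chords Δ_i = (y_(i+1) - y_i)/h_i = -5, 6.
  1·M_0 + 4·M_1 + 1·M_2 = 6(Δ_1 - Δ_0) = 66
Clamped end conditions give two more equations: 2h_0·M_0 + h_0·M_1 = 6(Δ_0 - S'(0)) = -42 and h_1·M_1 + 2h_1·M_2 = 6(S'(2) - Δ_1) = -66.
Solving: M_0 = -41, M_1 = 40, M_2 = -53.
On [1, 2], S'(x) = b_1 + 2c_1·(x - 1) + 3d_1·(x - 1)² with b_1 = Δ_1 - h_1(2M_1 + M_2)/6 = 3/2, c_1 = M_1/2 = 20, d_1 = (M_2 - M_1)/(6h_1) = -31/2. So S'(1) = 3/2.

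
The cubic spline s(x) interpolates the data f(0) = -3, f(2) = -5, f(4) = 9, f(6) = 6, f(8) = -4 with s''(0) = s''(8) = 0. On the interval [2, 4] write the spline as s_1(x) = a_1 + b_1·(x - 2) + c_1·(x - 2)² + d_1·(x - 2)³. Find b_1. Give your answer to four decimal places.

Put m_i = s'' at the i-th knot. Here h = (2, 2, 2, 2) and Δ = (-1, 7, -3/2, -5), so the interior equations h_(i-1)·m_(i-1) + 2(h_(i-1)+h_i)·m_i + h_i·m_(i+1) = 6(Δ_i − Δ_(i-1)) read
  2·m_0 + 8·m_1 + 2·m_2 = 6(Δ_1 - Δ_0) = 48
  2·m_1 + 8·m_2 + 2·m_3 = 6(Δ_2 - Δ_1) = -51
  2·m_2 + 8·m_3 + 2·m_4 = 6(Δ_3 - Δ_2) = -21
Natural end conditions: m_0 = m_4 = 0.
Hence m_0 = 0, m_1 = 129/16, m_2 = -33/4, m_3 = -9/16, m_4 = 0.
On [2, 4], with s_1(x) = a_1 + b_1·(x - 2) + c_1·(x - 2)² + d_1·(x - 2)³: c_1 = m_1/2 = 129/32, d_1 = (m_2 - m_1)/(6h_1) = -87/64, b_1 = Δ_1 - h_1(2m_1 + m_2)/6 = 35/8.

4.3750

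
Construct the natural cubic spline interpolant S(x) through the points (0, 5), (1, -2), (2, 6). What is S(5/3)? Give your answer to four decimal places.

2.2222

Let M_i = S''(x_i). Step sizes h_i = 1, 1; slopes of the chords Δ_i = (y_(i+1) - y_i)/h_i = -7, 8.
  1·M_0 + 4·M_1 + 1·M_2 = 6(Δ_1 - Δ_0) = 90
Natural end conditions: M_0 = M_2 = 0.
Forward elimination and back-substitution give M_0 = 0, M_1 = 45/2, M_2 = 0.
On [1, 2], S(x) = -2 + 1/2·(x - 1) + 45/4·(x - 1)² - 15/4·(x - 1)³.
With (x - 1) = 2/3: S(5/3) = 20/9.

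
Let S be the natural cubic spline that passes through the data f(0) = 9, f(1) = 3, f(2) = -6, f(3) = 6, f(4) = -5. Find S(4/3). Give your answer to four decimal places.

Put m_i = S'' at the i-th knot. Here h = (1, 1, 1, 1) and Δ = (-6, -9, 12, -11), so the interior equations h_(i-1)·m_(i-1) + 2(h_(i-1)+h_i)·m_i + h_i·m_(i+1) = 6(Δ_i − Δ_(i-1)) read
  1·m_0 + 4·m_1 + 1·m_2 = 6(Δ_1 - Δ_0) = -18
  1·m_1 + 4·m_2 + 1·m_3 = 6(Δ_2 - Δ_1) = 126
  1·m_2 + 4·m_3 + 1·m_4 = 6(Δ_3 - Δ_2) = -138
Natural end conditions: m_0 = m_4 = 0.
Hence m_0 = 0, m_1 = -114/7, m_2 = 330/7, m_3 = -324/7, m_4 = 0.
On [1, 2], S(t) = 3 - 80/7·(t - 1) - 57/7·(t - 1)² + 74/7·(t - 1)³.
With (t - 1) = 1/3: S(4/3) = -250/189.

-1.3228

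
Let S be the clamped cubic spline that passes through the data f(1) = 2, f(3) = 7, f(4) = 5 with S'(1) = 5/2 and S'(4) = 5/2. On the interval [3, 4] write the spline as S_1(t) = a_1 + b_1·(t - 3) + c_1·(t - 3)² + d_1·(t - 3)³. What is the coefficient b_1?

-2

With m_i denoting the second derivative at x_i, h_i = 2, 1, and Δ_i = (y_(i+1) − y_i)/h_i = 5/2, -2:
  2·m_0 + 6·m_1 + 1·m_2 = 6(Δ_1 - Δ_0) = -27
Clamped end conditions give two more equations: 2h_0·m_0 + h_0·m_1 = 6(Δ_0 - S'(1)) = 0 and h_1·m_1 + 2h_1·m_2 = 6(S'(4) - Δ_1) = 27.
Hence m_0 = 9/2, m_1 = -9, m_2 = 18.
On [3, 4], with S_1(t) = a_1 + b_1·(t - 3) + c_1·(t - 3)² + d_1·(t - 3)³: c_1 = m_1/2 = -9/2, d_1 = (m_2 - m_1)/(6h_1) = 9/2, b_1 = Δ_1 - h_1(2m_1 + m_2)/6 = -2.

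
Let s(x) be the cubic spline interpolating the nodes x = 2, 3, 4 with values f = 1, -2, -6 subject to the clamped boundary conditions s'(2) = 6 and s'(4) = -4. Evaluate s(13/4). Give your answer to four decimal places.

-3.2461

Write m_i for s''(x_i). With h_i = 1, 1 and divided differences Δ_i = -3, -4, the continuity of s' gives the tridiagonal system
  1·m_0 + 4·m_1 + 1·m_2 = 6(Δ_1 - Δ_0) = -6
Clamped end conditions give two more equations: 2h_0·m_0 + h_0·m_1 = 6(Δ_0 - s'(2)) = -54 and h_1·m_1 + 2h_1·m_2 = 6(s'(4) - Δ_1) = 0.
Hence m_0 = -61/2, m_1 = 7, m_2 = -7/2.
On [3, 4], s(x) = -2 - 23/4·(x - 3) + 7/2·(x - 3)² - 7/4·(x - 3)³.
With (x - 3) = 1/4: s(13/4) = -831/256.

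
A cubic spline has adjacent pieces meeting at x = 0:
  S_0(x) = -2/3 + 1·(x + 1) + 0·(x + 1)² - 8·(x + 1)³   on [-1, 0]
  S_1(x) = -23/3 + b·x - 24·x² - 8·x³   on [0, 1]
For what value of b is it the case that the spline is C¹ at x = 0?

-23

S_0'(x) = 1 + 0·(x + 1) - 24·(x + 1)², so S_0'(0) = -23. On the right, S_1'(0) = b, so b = -23.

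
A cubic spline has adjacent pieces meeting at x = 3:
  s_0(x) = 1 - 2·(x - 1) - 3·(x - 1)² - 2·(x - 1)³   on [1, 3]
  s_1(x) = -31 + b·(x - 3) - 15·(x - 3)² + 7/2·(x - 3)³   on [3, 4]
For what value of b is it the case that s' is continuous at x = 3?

s_0'(x) = -2 - 6·(x - 1) - 6·(x - 1)², so s_0'(3) = -38. On the right, s_1'(3) = b, so b = -38.

-38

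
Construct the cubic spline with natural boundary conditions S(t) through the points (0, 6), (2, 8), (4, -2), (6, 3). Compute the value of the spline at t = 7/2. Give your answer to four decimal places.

-0.0906

Write σ_i for S''(x_i). With h_i = 2, 2, 2 and divided differences Δ_i = 1, -5, 5/2, the continuity of S' gives the tridiagonal system
  2·σ_0 + 8·σ_1 + 2·σ_2 = 6(Δ_1 - Δ_0) = -36
  2·σ_1 + 8·σ_2 + 2·σ_3 = 6(Δ_2 - Δ_1) = 45
Natural end conditions: σ_0 = σ_3 = 0.
Hence σ_0 = 0, σ_1 = -63/10, σ_2 = 36/5, σ_3 = 0.
On [2, 4], S(t) = 8 - 16/5·(t - 2) - 63/20·(t - 2)² + 9/8·(t - 2)³.
With (t - 2) = 3/2: S(7/2) = -29/320.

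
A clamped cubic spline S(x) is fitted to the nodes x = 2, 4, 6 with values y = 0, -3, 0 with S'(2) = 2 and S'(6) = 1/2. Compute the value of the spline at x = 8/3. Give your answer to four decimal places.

-0.0926

With M_i denoting the second derivative at x_i, h_i = 2, 2, and Δ_i = (y_(i+1) − y_i)/h_i = -3/2, 3/2:
  2·M_0 + 8·M_1 + 2·M_2 = 6(Δ_1 - Δ_0) = 18
Clamped end conditions give two more equations: 2h_0·M_0 + h_0·M_1 = 6(Δ_0 - S'(2)) = -21 and h_1·M_1 + 2h_1·M_2 = 6(S'(6) - Δ_1) = -6.
Solving: M_0 = -63/8, M_1 = 21/4, M_2 = -33/8.
On [2, 4], S(x) = 0 + 2·(x - 2) - 63/16·(x - 2)² + 35/32·(x - 2)³.
With (x - 2) = 2/3: S(8/3) = -5/54.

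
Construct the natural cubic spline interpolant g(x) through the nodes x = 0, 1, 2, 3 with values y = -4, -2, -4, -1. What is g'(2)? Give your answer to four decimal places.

-0.2000

With M_i denoting the second derivative at x_i, h_i = 1, 1, 1, and Δ_i = (y_(i+1) − y_i)/h_i = 2, -2, 3:
  1·M_0 + 4·M_1 + 1·M_2 = 6(Δ_1 - Δ_0) = -24
  1·M_1 + 4·M_2 + 1·M_3 = 6(Δ_2 - Δ_1) = 30
Natural end conditions: M_0 = M_3 = 0.
Hence M_0 = 0, M_1 = -42/5, M_2 = 48/5, M_3 = 0.
On [2, 3], g'(x) = b_2 + 2c_2·(x - 2) + 3d_2·(x - 2)² with b_2 = Δ_2 - h_2(2M_2 + M_3)/6 = -1/5, c_2 = M_2/2 = 24/5, d_2 = (M_3 - M_2)/(6h_2) = -8/5. So g'(2) = -1/5.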